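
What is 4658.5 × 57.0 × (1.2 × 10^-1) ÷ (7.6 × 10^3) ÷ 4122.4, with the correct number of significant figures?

4658.5 × 57.0 × (1.2 × 10^-1) ÷ (7.6 × 10^3) ÷ 4122.4 = 0.00101704104405…
Multiplication/division keeps the fewest significant figures: 4658.5 → 5 s.f., 57.0 → 3 s.f., 1.2 × 10^-1 → 2 s.f., 7.6 × 10^3 → 2 s.f., 4122.4 → 5 s.f.; limit is 2.
Rounded to 2 significant figures: 0.0010.

0.0010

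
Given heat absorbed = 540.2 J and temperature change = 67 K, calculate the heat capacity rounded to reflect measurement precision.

8.1 J/K

heat capacity = 540.2 J ÷ 67 K = 8.06268656716… J/K.
540.2 has 4 significant figures; 67 has 2.
Division/multiplication keeps the fewest: 2 significant figures.
Rounded: 8.1 J/K.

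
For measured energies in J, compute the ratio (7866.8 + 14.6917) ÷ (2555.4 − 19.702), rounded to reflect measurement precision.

3.1082

7866.8 + 14.6917 = 7881.4917, limited to 1 d.p. → 5 s.f.; 2555.4 − 19.702 = 2535.698, limited to 1 d.p. → 5 s.f.
Carrying full precision, 7881.4917 ÷ 2535.698 = 3.10821387247…; keep min(5, 5) = 5 s.f.
Rounded to 5 significant figures: 3.1082.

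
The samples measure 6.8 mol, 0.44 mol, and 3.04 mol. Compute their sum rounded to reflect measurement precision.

6.8 mol + 0.44 mol + 3.04 mol = 10.28 mol.
Addition/subtraction keeps the fewest decimal places: 6.8 → 1 decimal place, 0.44 → 2 decimal places, 3.04 → 2 decimal places; limit is 1.
Rounded to 1 decimal place: 10.3 mol.

10.3 mol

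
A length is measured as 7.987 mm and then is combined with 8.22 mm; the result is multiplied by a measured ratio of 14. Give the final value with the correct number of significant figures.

2.3 × 10^2 mm

7.987 mm + 8.22 mm = 16.207 mm; the sum is limited to 2 decimal places (4 s.f.).
Carrying full precision, 16.207 × 14 = 226.898 mm; 14 has 2 s.f., so the result keeps min(4, 2) = 2 s.f.
Rounded to 2 significant figures: 2.3 × 10^2 mm.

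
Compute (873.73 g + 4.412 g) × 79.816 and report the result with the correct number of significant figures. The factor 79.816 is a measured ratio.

7.0090 × 10^4 g

873.73 g + 4.412 g = 878.142 g; the sum is limited to 2 decimal places (5 s.f.).
Carrying full precision, 878.142 × 79.816 = 70089.781872 g; 79.816 has 5 s.f., so the result keeps min(5, 5) = 5 s.f.
Rounded to 5 significant figures: 7.0090 × 10^4 g.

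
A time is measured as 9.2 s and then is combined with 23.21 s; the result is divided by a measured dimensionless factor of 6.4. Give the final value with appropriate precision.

5.1 s

9.2 s + 23.21 s = 32.41 s; the sum is limited to 1 decimal place (3 s.f.).
Carrying full precision, 32.41 ÷ 6.4 = 5.0640625 s; 6.4 has 2 s.f., so the result keeps min(3, 2) = 2 s.f.
Rounded to 2 significant figures: 5.1 s.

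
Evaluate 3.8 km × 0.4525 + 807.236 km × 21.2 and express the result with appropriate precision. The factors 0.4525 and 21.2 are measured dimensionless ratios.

1.71 × 10^4 km

3.8 × 0.4525 = 1.7195 → 1.7 km (2 s.f., last digit at the 10^-1 place).
807.236 × 21.2 = 17113.4032 → 1.71 × 10^4 km (3 s.f., last digit at the 10^2 place).
Sum: 17115.1227 km; keep the coarser place, 10^2.
Result: 1.71 × 10^4 km.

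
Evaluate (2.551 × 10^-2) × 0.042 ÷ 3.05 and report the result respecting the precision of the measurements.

(2.551 × 10^-2) × 0.042 ÷ 3.05 = 0.000351285245902…
Multiplication/division keeps the fewest significant figures: 2.551 × 10^-2 → 4 s.f., 0.042 → 2 s.f., 3.05 → 3 s.f.; limit is 2.
Rounded to 2 significant figures: 3.5 × 10^-4.

3.5 × 10^-4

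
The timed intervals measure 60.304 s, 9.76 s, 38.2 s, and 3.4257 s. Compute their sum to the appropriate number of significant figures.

60.304 s + 9.76 s + 38.2 s + 3.4257 s = 111.6897 s.
Addition/subtraction keeps the fewest decimal places: 60.304 → 3 decimal places, 9.76 → 2 decimal places, 38.2 → 1 decimal place, 3.4257 → 4 decimal places; limit is 1.
Rounded to 1 decimal place: 111.7 s.

111.7 s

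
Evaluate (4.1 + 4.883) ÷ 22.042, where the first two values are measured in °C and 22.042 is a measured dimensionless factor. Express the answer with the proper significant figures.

4.1 °C + 4.883 °C = 8.983 °C; the sum is limited to 1 decimal place (2 s.f.).
Carrying full precision, 8.983 ÷ 22.042 = 0.407540150622… °C; 22.042 has 5 s.f., so the result keeps min(2, 5) = 2 s.f.
Rounded to 2 significant figures: 0.41 °C.

0.41 °C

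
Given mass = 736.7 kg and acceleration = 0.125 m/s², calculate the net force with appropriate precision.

net force = 736.7 kg × 0.125 m/s² = 92.0875 N.
736.7 has 4 significant figures; 0.125 has 3.
Division/multiplication keeps the fewest: 3 significant figures.
Rounded: 92.1 N.

92.1 N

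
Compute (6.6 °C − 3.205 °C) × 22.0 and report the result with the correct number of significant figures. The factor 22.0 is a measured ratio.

6.6 °C − 3.205 °C = 3.395 °C; the difference is limited to 1 decimal place (2 s.f.).
Carrying full precision, 3.395 × 22.0 = 74.69 °C; 22.0 has 3 s.f., so the result keeps min(2, 3) = 2 s.f.
Rounded to 2 significant figures: 75 °C.

75 °C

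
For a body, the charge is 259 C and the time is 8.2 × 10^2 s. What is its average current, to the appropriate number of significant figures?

0.32 A

average current = 259 C ÷ 8.2 × 10^2 s = 0.315853658537… A.
259 has 3 significant figures; 8.2 × 10^2 has 2.
Division/multiplication keeps the fewest: 2 significant figures.
Rounded: 0.32 A.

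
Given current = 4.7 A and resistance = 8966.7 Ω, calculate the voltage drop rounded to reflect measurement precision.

voltage drop = 4.7 A × 8966.7 Ω = 42143.49 V.
4.7 has 2 significant figures; 8966.7 has 5.
Division/multiplication keeps the fewest: 2 significant figures.
Rounded: 4.2 × 10⁴ V.

4.2 × 10⁴ V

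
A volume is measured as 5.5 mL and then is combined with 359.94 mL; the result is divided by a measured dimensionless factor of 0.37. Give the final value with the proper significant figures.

5.5 mL + 359.94 mL = 365.44 mL; the sum is limited to 1 decimal place (4 s.f.).
Carrying full precision, 365.44 ÷ 0.37 = 987.675675676… mL; 0.37 has 2 s.f., so the result keeps min(4, 2) = 2 s.f.
Rounded to 2 significant figures: 9.9 × 10^2 mL.

9.9 × 10^2 mL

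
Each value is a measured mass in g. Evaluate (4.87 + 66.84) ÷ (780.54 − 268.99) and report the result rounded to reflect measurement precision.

4.87 + 66.84 = 71.71, limited to 2 d.p. → 4 s.f.; 780.54 − 268.99 = 511.55, limited to 2 d.p. → 5 s.f.
Carrying full precision, 71.71 ÷ 511.55 = 0.140181800411…; keep min(4, 5) = 4 s.f.
Rounded to 4 significant figures: 0.1402.

0.1402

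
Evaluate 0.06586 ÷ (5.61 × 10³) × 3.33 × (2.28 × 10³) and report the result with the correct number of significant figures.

0.0891

0.06586 ÷ (5.61 × 10³) × 3.33 × (2.28 × 10³) = 0.0891328812834…
Multiplication/division keeps the fewest significant figures: 0.06586 → 4 s.f., 5.61 × 10³ → 3 s.f., 3.33 → 3 s.f., 2.28 × 10³ → 3 s.f.; limit is 3.
Rounded to 3 significant figures: 0.0891.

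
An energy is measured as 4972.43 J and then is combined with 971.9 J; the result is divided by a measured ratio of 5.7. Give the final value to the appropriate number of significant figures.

4972.43 J + 971.9 J = 5944.33 J; the sum is limited to 1 decimal place (5 s.f.).
Carrying full precision, 5944.33 ÷ 5.7 = 1042.86491228… J; 5.7 has 2 s.f., so the result keeps min(5, 2) = 2 s.f.
Rounded to 2 significant figures: 1.0 × 10³ J.

1.0 × 10³ J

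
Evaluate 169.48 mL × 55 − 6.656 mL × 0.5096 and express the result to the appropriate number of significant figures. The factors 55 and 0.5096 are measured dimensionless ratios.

169.48 × 55 = 9321.4 → 9.3 × 10^3 mL (2 s.f., last digit at the 10^2 place).
6.656 × 0.5096 = 3.3918976 → 3.392 mL (4 s.f., last digit at the 10^-3 place).
Difference: 9318.0081024 mL; keep the coarser place, 10^2.
Result: 9.3 × 10^3 mL.

9.3 × 10^3 mL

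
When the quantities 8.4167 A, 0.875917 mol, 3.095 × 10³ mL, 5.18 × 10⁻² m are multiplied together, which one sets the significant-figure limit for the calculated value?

5.18 × 10⁻² m

8.4167 A → 5 s.f.; 0.875917 mol → 6 s.f.; 3.095 × 10³ mL → 4 s.f.; 5.18 × 10⁻² m → 3 s.f.
The fewest is 3 significant figures, from 5.18 × 10⁻² m.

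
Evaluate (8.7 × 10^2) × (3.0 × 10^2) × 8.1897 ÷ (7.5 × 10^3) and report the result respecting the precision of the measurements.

(8.7 × 10^2) × (3.0 × 10^2) × 8.1897 ÷ (7.5 × 10^3) = 285.00156
Multiplication/division keeps the fewest significant figures: 8.7 × 10^2 → 2 s.f., 3.0 × 10^2 → 2 s.f., 8.1897 → 5 s.f., 7.5 × 10^3 → 2 s.f.; limit is 2.
Rounded to 2 significant figures: 2.9 × 10^2.

2.9 × 10^2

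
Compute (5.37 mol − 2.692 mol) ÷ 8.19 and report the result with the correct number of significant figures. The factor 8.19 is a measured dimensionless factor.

5.37 mol − 2.692 mol = 2.678 mol; the difference is limited to 2 decimal places (3 s.f.).
Carrying full precision, 2.678 ÷ 8.19 = 0.326984126984… mol; 8.19 has 3 s.f., so the result keeps min(3, 3) = 3 s.f.
Rounded to 3 significant figures: 0.327 mol.

0.327 mol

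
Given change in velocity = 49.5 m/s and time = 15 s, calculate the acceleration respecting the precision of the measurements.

acceleration = 49.5 m/s ÷ 15 s = 3.3 m/s².
49.5 has 3 significant figures; 15 has 2.
Division/multiplication keeps the fewest: 2 significant figures.
Rounded: 3.3 m/s².

3.3 m/s²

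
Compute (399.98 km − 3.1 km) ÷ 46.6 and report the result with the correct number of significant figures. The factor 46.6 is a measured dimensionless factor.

8.52 km

399.98 km − 3.1 km = 396.88 km; the difference is limited to 1 decimal place (4 s.f.).
Carrying full precision, 396.88 ÷ 46.6 = 8.51673819742… km; 46.6 has 3 s.f., so the result keeps min(4, 3) = 3 s.f.
Rounded to 3 significant figures: 8.52 km.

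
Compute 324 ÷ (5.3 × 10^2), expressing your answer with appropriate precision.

324 ÷ (5.3 × 10^2) = 0.611320754717…
Multiplication/division keeps the fewest significant figures: 324 → 3 s.f., 5.3 × 10^2 → 2 s.f.; limit is 2.
Rounded to 2 significant figures: 0.61.

0.61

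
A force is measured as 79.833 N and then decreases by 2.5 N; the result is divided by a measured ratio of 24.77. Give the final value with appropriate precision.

79.833 N − 2.5 N = 77.333 N; the difference is limited to 1 decimal place (3 s.f.).
Carrying full precision, 77.333 ÷ 24.77 = 3.1220427937… N; 24.77 has 4 s.f., so the result keeps min(3, 4) = 3 s.f.
Rounded to 3 significant figures: 3.12 N.

3.12 N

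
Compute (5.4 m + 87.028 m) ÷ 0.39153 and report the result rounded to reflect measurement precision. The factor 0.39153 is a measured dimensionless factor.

236 m

5.4 m + 87.028 m = 92.428 m; the sum is limited to 1 decimal place (3 s.f.).
Carrying full precision, 92.428 ÷ 0.39153 = 236.068755906… m; 0.39153 has 5 s.f., so the result keeps min(3, 5) = 3 s.f.
Rounded to 3 significant figures: 236 m.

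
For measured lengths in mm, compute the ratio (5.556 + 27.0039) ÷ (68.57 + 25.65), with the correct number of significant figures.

5.556 + 27.0039 = 32.5599, limited to 3 d.p. → 5 s.f.; 68.57 + 25.65 = 94.22, limited to 2 d.p. → 4 s.f.
Carrying full precision, 32.5599 ÷ 94.22 = 0.345573126725…; keep min(5, 4) = 4 s.f.
Rounded to 4 significant figures: 3.456 × 10^-1.

3.456 × 10^-1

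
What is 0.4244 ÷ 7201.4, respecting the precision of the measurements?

5.893 × 10⁻⁵

0.4244 ÷ 7201.4 = 0.0000589329852529…
Multiplication/division keeps the fewest significant figures: 0.4244 → 4 s.f., 7201.4 → 5 s.f.; limit is 4.
Rounded to 4 significant figures: 5.893 × 10⁻⁵.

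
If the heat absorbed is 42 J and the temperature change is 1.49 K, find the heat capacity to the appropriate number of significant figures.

28 J/K

heat capacity = 42 J ÷ 1.49 K = 28.1879194631… J/K.
42 has 2 significant figures; 1.49 has 3.
Division/multiplication keeps the fewest: 2 significant figures.
Rounded: 28 J/K.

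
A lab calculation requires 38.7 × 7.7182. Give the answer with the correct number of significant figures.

38.7 × 7.7182 = 298.69434
Multiplication/division keeps the fewest significant figures: 38.7 → 3 s.f., 7.7182 → 5 s.f.; limit is 3.
Rounded to 3 significant figures: 2.99 × 10^2.

2.99 × 10^2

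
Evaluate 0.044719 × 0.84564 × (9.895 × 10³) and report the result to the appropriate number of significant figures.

374.2

0.044719 × 0.84564 × (9.895 × 10³) = 374.191053208…
Multiplication/division keeps the fewest significant figures: 0.044719 → 5 s.f., 0.84564 → 5 s.f., 9.895 × 10³ → 4 s.f.; limit is 4.
Rounded to 4 significant figures: 374.2.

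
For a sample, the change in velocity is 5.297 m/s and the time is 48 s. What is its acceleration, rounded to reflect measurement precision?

acceleration = 5.297 m/s ÷ 48 s = 0.110354166667… m/s².
5.297 has 4 significant figures; 48 has 2.
Division/multiplication keeps the fewest: 2 significant figures.
Rounded: 0.11 m/s².

0.11 m/s²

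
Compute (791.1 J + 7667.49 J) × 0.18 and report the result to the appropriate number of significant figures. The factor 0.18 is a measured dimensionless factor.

1.5 × 10³ J

791.1 J + 7667.49 J = 8458.59 J; the sum is limited to 1 decimal place (5 s.f.).
Carrying full precision, 8458.59 × 0.18 = 1522.5462 J; 0.18 has 2 s.f., so the result keeps min(5, 2) = 2 s.f.
Rounded to 2 significant figures: 1.5 × 10³ J.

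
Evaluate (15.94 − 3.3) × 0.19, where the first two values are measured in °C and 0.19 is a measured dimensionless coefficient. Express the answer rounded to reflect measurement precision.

2.4 °C

15.94 °C − 3.3 °C = 12.64 °C; the difference is limited to 1 decimal place (3 s.f.).
Carrying full precision, 12.64 × 0.19 = 2.4016 °C; 0.19 has 2 s.f., so the result keeps min(3, 2) = 2 s.f.
Rounded to 2 significant figures: 2.4 °C.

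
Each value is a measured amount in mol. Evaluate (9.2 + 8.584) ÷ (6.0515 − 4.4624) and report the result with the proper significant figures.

9.2 + 8.584 = 17.784, limited to 1 d.p. → 3 s.f.; 6.0515 − 4.4624 = 1.5891, limited to 4 d.p. → 5 s.f.
Carrying full precision, 17.784 ÷ 1.5891 = 11.1912403247…; keep min(3, 5) = 3 s.f.
Rounded to 3 significant figures: 11.2.

11.2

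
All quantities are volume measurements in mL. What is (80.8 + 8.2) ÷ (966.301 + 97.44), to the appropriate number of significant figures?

0.0837

80.8 + 8.2 = 89.0, limited to 1 d.p. → 3 s.f.; 966.301 + 97.44 = 1063.741, limited to 2 d.p. → 6 s.f.
Carrying full precision, 89.0 ÷ 1063.741 = 0.0836669828464…; keep min(3, 6) = 3 s.f.
Rounded to 3 significant figures: 0.0837.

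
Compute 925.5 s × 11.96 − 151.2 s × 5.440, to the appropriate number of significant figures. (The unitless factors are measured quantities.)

1.025 × 10^4 s

925.5 × 11.96 = 11068.98 → 1.107 × 10^4 s (4 s.f., last digit at the 10^1 place).
151.2 × 5.440 = 822.528 → 822.5 s (4 s.f., last digit at the 10^-1 place).
Difference: 10246.452 s; keep the coarser place, 10^1.
Result: 1.025 × 10^4 s.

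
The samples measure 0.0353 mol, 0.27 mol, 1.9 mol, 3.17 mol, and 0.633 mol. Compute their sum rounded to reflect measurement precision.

0.0353 mol + 0.27 mol + 1.9 mol + 3.17 mol + 0.633 mol = 6.0083 mol.
Addition/subtraction keeps the fewest decimal places: 0.0353 → 4 decimal places, 0.27 → 2 decimal places, 1.9 → 1 decimal place, 3.17 → 2 decimal places, 0.633 → 3 decimal places; limit is 1.
Rounded to 1 decimal place: 6.0 mol.

6.0 mol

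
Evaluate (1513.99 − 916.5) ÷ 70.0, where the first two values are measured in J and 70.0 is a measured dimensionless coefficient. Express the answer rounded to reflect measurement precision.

1513.99 J − 916.5 J = 597.49 J; the difference is limited to 1 decimal place (4 s.f.).
Carrying full precision, 597.49 ÷ 70.0 = 8.53557142857… J; 70.0 has 3 s.f., so the result keeps min(4, 3) = 3 s.f.
Rounded to 3 significant figures: 8.54 J.

8.54 J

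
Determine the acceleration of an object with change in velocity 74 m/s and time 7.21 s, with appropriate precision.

acceleration = 74 m/s ÷ 7.21 s = 10.2635228849… m/s².
74 has 2 significant figures; 7.21 has 3.
Division/multiplication keeps the fewest: 2 significant figures.
Rounded: 10. m/s².

10. m/s²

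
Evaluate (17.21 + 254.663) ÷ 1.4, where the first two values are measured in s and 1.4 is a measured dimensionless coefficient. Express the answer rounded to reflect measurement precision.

17.21 s + 254.663 s = 271.873 s; the sum is limited to 2 decimal places (5 s.f.).
Carrying full precision, 271.873 ÷ 1.4 = 194.195 s; 1.4 has 2 s.f., so the result keeps min(5, 2) = 2 s.f.
Rounded to 2 significant figures: 1.9 × 10^2 s.

1.9 × 10^2 s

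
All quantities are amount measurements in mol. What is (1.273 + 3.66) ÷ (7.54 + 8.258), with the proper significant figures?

0.312

1.273 + 3.66 = 4.933, limited to 2 d.p. → 3 s.f.; 7.54 + 8.258 = 15.798, limited to 2 d.p. → 4 s.f.
Carrying full precision, 4.933 ÷ 15.798 = 0.312254715787…; keep min(3, 4) = 3 s.f.
Rounded to 3 significant figures: 0.312.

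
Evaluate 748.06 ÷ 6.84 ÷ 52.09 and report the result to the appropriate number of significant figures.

748.06 ÷ 6.84 ÷ 52.09 = 2.09954880161…
Multiplication/division keeps the fewest significant figures: 748.06 → 5 s.f., 6.84 → 3 s.f., 52.09 → 4 s.f.; limit is 3.
Rounded to 3 significant figures: 2.10.

2.10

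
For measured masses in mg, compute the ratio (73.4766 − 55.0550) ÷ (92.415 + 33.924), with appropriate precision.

73.4766 − 55.0550 = 18.4216, limited to 4 d.p. → 6 s.f.; 92.415 + 33.924 = 126.339, limited to 3 d.p. → 6 s.f.
Carrying full precision, 18.4216 ÷ 126.339 = 0.145810873919…; keep min(6, 6) = 6 s.f.
Rounded to 6 significant figures: 0.145811.

0.145811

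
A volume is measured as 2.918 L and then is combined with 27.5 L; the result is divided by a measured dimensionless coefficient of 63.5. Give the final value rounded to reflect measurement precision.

0.479 L

2.918 L + 27.5 L = 30.418 L; the sum is limited to 1 decimal place (3 s.f.).
Carrying full precision, 30.418 ÷ 63.5 = 0.479023622047… L; 63.5 has 3 s.f., so the result keeps min(3, 3) = 3 s.f.
Rounded to 3 significant figures: 0.479 L.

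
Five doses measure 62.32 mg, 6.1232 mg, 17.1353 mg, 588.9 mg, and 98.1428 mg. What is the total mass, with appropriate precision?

62.32 mg + 6.1232 mg + 17.1353 mg + 588.9 mg + 98.1428 mg = 772.6213 mg.
Addition/subtraction keeps the fewest decimal places: 62.32 → 2 decimal places, 6.1232 → 4 decimal places, 17.1353 → 4 decimal places, 588.9 → 1 decimal place, 98.1428 → 4 decimal places; limit is 1.
Rounded to 1 decimal place: 772.6 mg.

772.6 mg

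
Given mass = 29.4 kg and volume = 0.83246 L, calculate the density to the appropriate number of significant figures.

35.3 kg/L

density = 29.4 kg ÷ 0.83246 L = 35.3170122288… kg/L.
29.4 has 3 significant figures; 0.83246 has 5.
Division/multiplication keeps the fewest: 3 significant figures.
Rounded: 35.3 kg/L.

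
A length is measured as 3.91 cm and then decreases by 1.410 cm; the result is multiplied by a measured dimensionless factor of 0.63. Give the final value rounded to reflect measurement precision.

1.6 cm

3.91 cm − 1.410 cm = 2.500 cm; the difference is limited to 2 decimal places (3 s.f.).
Carrying full precision, 2.500 × 0.63 = 1.575 cm; 0.63 has 2 s.f., so the result keeps min(3, 2) = 2 s.f.
Rounded to 2 significant figures: 1.6 cm.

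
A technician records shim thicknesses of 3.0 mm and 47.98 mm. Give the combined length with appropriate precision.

51.0 mm

3.0 mm + 47.98 mm = 50.98 mm.
Addition/subtraction keeps the fewest decimal places: 3.0 → 1 decimal place, 47.98 → 2 decimal places; limit is 1.
Rounded to 1 decimal place: 51.0 mm.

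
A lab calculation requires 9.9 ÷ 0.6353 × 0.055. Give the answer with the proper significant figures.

0.86

9.9 ÷ 0.6353 × 0.055 = 0.85707539745…
Multiplication/division keeps the fewest significant figures: 9.9 → 2 s.f., 0.6353 → 4 s.f., 0.055 → 2 s.f.; limit is 2.
Rounded to 2 significant figures: 0.86.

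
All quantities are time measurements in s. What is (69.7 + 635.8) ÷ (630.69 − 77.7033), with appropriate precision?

69.7 + 635.8 = 705.5, limited to 1 d.p. → 4 s.f.; 630.69 − 77.7033 = 552.9867, limited to 2 d.p. → 5 s.f.
Carrying full precision, 705.5 ÷ 552.9867 = 1.27579921904…; keep min(4, 5) = 4 s.f.
Rounded to 4 significant figures: 1.276.

1.276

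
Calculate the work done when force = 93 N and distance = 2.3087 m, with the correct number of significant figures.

work done = 93 N × 2.3087 m = 214.7091 J.
93 has 2 significant figures; 2.3087 has 5.
Division/multiplication keeps the fewest: 2 significant figures.
Rounded: 2.1 × 10² J.

2.1 × 10² J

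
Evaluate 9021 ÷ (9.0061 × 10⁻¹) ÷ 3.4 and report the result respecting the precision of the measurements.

9021 ÷ (9.0061 × 10⁻¹) ÷ 3.4 = 2946.04245358…
Multiplication/division keeps the fewest significant figures: 9021 → 4 s.f., 9.0061 × 10⁻¹ → 5 s.f., 3.4 → 2 s.f.; limit is 2.
Rounded to 2 significant figures: 2.9 × 10³.

2.9 × 10³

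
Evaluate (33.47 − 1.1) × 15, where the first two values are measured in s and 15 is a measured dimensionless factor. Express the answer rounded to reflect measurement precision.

4.9 × 10² s

33.47 s − 1.1 s = 32.37 s; the difference is limited to 1 decimal place (3 s.f.).
Carrying full precision, 32.37 × 15 = 485.55 s; 15 has 2 s.f., so the result keeps min(3, 2) = 2 s.f.
Rounded to 2 significant figures: 4.9 × 10² s.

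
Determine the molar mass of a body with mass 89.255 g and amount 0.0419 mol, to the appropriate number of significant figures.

molar mass = 89.255 g ÷ 0.0419 mol = 2130.19093079… g/mol.
89.255 has 5 significant figures; 0.0419 has 3.
Division/multiplication keeps the fewest: 3 significant figures.
Rounded: 2.13 × 10³ g/mol.

2.13 × 10³ g/mol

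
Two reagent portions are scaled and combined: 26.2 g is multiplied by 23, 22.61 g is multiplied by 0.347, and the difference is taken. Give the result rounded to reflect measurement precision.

5.9 × 10² g

26.2 × 23 = 602.6 → 6.0 × 10² g (2 s.f., last digit at the 10^1 place).
22.61 × 0.347 = 7.84567 → 7.85 g (3 s.f., last digit at the 10^-2 place).
Difference: 594.75433 g; keep the coarser place, 10^1.
Result: 5.9 × 10² g.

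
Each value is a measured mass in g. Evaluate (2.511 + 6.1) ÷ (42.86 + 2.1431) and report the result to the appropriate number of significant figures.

2.511 + 6.1 = 8.611, limited to 1 d.p. → 2 s.f.; 42.86 + 2.1431 = 45.0031, limited to 2 d.p. → 4 s.f.
Carrying full precision, 8.611 ÷ 45.0031 = 0.191342374192…; keep min(2, 4) = 2 s.f.
Rounded to 2 significant figures: 0.19.

0.19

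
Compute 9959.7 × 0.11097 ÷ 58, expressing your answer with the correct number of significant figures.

19

9959.7 × 0.11097 ÷ 58 = 19.0556536034…
Multiplication/division keeps the fewest significant figures: 9959.7 → 5 s.f., 0.11097 → 5 s.f., 58 → 2 s.f.; limit is 2.
Rounded to 2 significant figures: 19.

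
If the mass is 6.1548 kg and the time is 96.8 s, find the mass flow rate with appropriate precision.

0.0636 kg/s

mass flow rate = 6.1548 kg ÷ 96.8 s = 0.0635826446281… kg/s.
6.1548 has 5 significant figures; 96.8 has 3.
Division/multiplication keeps the fewest: 3 significant figures.
Rounded: 0.0636 kg/s.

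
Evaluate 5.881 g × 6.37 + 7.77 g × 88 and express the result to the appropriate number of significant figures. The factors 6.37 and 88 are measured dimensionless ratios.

5.881 × 6.37 = 37.46197 → 37.5 g (3 s.f., last digit at the 10^-1 place).
7.77 × 88 = 683.76 → 6.8 × 10^2 g (2 s.f., last digit at the 10^1 place).
Sum: 721.22197 g; keep the coarser place, 10^1.
Result: 7.2 × 10^2 g.

7.2 × 10^2 g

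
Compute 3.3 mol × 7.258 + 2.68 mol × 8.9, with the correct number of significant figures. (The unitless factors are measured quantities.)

48 mol

3.3 × 7.258 = 23.9514 → 24 mol (2 s.f., last digit at the 10^0 place).
2.68 × 8.9 = 23.852 → 24 mol (2 s.f., last digit at the 10^0 place).
Sum: 47.8034 mol; keep the coarser place, 10^0.
Result: 48 mol.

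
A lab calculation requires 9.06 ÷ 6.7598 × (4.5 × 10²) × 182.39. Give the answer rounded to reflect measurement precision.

9.06 ÷ 6.7598 × (4.5 × 10²) × 182.39 = 110003.850706…
Multiplication/division keeps the fewest significant figures: 9.06 → 3 s.f., 6.7598 → 5 s.f., 4.5 × 10² → 2 s.f., 182.39 → 5 s.f.; limit is 2.
Rounded to 2 significant figures: 1.1 × 10⁵.

1.1 × 10⁵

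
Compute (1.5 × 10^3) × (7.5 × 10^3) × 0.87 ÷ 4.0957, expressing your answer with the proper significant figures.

(1.5 × 10^3) × (7.5 × 10^3) × 0.87 ÷ 4.0957 = 2389701.39415…
Multiplication/division keeps the fewest significant figures: 1.5 × 10^3 → 2 s.f., 7.5 × 10^3 → 2 s.f., 0.87 → 2 s.f., 4.0957 → 5 s.f.; limit is 2.
Rounded to 2 significant figures: 2.4 × 10^6.

2.4 × 10^6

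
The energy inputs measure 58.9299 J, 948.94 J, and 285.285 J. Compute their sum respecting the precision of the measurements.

58.9299 J + 948.94 J + 285.285 J = 1293.1549 J.
Addition/subtraction keeps the fewest decimal places: 58.9299 → 4 decimal places, 948.94 → 2 decimal places, 285.285 → 3 decimal places; limit is 2.
Rounded to 2 decimal places: 1293.15 J.

1293.15 J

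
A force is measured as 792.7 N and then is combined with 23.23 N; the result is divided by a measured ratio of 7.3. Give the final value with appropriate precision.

1.1 × 10² N

792.7 N + 23.23 N = 815.93 N; the sum is limited to 1 decimal place (4 s.f.).
Carrying full precision, 815.93 ÷ 7.3 = 111.771232877… N; 7.3 has 2 s.f., so the result keeps min(4, 2) = 2 s.f.
Rounded to 2 significant figures: 1.1 × 10² N.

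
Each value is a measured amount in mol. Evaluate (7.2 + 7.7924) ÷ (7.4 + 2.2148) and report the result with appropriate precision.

7.2 + 7.7924 = 14.9924, limited to 1 d.p. → 3 s.f.; 7.4 + 2.2148 = 9.6148, limited to 1 d.p. → 2 s.f.
Carrying full precision, 14.9924 ÷ 9.6148 = 1.55930440571…; keep min(3, 2) = 2 s.f.
Rounded to 2 significant figures: 1.6.

1.6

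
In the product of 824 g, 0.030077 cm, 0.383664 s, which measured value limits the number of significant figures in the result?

824 g

824 g → 3 s.f.; 0.030077 cm → 5 s.f.; 0.383664 s → 6 s.f.
The fewest is 3 significant figures, from 824 g.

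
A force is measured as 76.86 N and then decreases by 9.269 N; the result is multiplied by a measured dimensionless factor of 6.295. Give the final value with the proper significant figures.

76.86 N − 9.269 N = 67.591 N; the difference is limited to 2 decimal places (4 s.f.).
Carrying full precision, 67.591 × 6.295 = 425.485345 N; 6.295 has 4 s.f., so the result keeps min(4, 4) = 4 s.f.
Rounded to 4 significant figures: 425.5 N.

425.5 N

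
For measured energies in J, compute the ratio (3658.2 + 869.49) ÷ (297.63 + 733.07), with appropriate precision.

3658.2 + 869.49 = 4527.69, limited to 1 d.p. → 5 s.f.; 297.63 + 733.07 = 1030.70, limited to 2 d.p. → 6 s.f.
Carrying full precision, 4527.69 ÷ 1030.70 = 4.39283011546…; keep min(5, 6) = 5 s.f.
Rounded to 5 significant figures: 4.3928.

4.3928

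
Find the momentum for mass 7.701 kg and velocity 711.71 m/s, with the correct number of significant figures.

momentum = 7.701 kg × 711.71 m/s = 5480.87871 kg·m/s.
7.701 has 4 significant figures; 711.71 has 5.
Division/multiplication keeps the fewest: 4 significant figures.
Rounded: 5481 kg·m/s.

5481 kg·m/s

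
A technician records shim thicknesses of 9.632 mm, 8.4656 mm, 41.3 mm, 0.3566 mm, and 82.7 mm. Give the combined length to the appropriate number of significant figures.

9.632 mm + 8.4656 mm + 41.3 mm + 0.3566 mm + 82.7 mm = 142.4542 mm.
Addition/subtraction keeps the fewest decimal places: 9.632 → 3 decimal places, 8.4656 → 4 decimal places, 41.3 → 1 decimal place, 0.3566 → 4 decimal places, 82.7 → 1 decimal place; limit is 1.
Rounded to 1 decimal place: 1.425 × 10^2 mm.

1.425 × 10^2 mm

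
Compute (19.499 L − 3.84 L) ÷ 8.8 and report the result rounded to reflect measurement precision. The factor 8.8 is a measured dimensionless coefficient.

19.499 L − 3.84 L = 15.659 L; the difference is limited to 2 decimal places (4 s.f.).
Carrying full precision, 15.659 ÷ 8.8 = 1.77943181818… L; 8.8 has 2 s.f., so the result keeps min(4, 2) = 2 s.f.
Rounded to 2 significant figures: 1.8 L.

1.8 L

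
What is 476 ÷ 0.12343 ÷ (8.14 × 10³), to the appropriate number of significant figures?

476 ÷ 0.12343 ÷ (8.14 × 10³) = 0.473763740393…
Multiplication/division keeps the fewest significant figures: 476 → 3 s.f., 0.12343 → 5 s.f., 8.14 × 10³ → 3 s.f.; limit is 3.
Rounded to 3 significant figures: 0.474.

0.474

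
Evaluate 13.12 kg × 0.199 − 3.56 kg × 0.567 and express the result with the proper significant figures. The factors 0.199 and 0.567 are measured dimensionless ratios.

13.12 × 0.199 = 2.61088 → 2.61 kg (3 s.f., last digit at the 10^-2 place).
3.56 × 0.567 = 2.01852 → 2.02 kg (3 s.f., last digit at the 10^-2 place).
Difference: 0.59236 kg; keep the coarser place, 10^-2.
Result: 0.59 kg.

0.59 kg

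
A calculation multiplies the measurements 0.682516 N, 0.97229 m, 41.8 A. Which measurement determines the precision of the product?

0.682516 N → 6 s.f.; 0.97229 m → 5 s.f.; 41.8 A → 3 s.f.
The fewest is 3 significant figures, from 41.8 A.

41.8 A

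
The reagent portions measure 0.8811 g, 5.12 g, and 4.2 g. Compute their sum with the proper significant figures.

10.2 g

0.8811 g + 5.12 g + 4.2 g = 10.2011 g.
Addition/subtraction keeps the fewest decimal places: 0.8811 → 4 decimal places, 5.12 → 2 decimal places, 4.2 → 1 decimal place; limit is 1.
Rounded to 1 decimal place: 10.2 g.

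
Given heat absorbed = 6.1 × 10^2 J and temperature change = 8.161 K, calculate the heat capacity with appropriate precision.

75 J/K

heat capacity = 6.1 × 10^2 J ÷ 8.161 K = 74.7457419434… J/K.
6.1 × 10^2 has 2 significant figures; 8.161 has 4.
Division/multiplication keeps the fewest: 2 significant figures.
Rounded: 75 J/K.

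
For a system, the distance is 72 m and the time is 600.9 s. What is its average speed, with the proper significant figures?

0.12 m/s

average speed = 72 m ÷ 600.9 s = 0.119820269596… m/s.
72 has 2 significant figures; 600.9 has 4.
Division/multiplication keeps the fewest: 2 significant figures.
Rounded: 0.12 m/s.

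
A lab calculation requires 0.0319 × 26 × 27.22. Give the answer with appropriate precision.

0.0319 × 26 × 27.22 = 22.576268
Multiplication/division keeps the fewest significant figures: 0.0319 → 3 s.f., 26 → 2 s.f., 27.22 → 4 s.f.; limit is 2.
Rounded to 2 significant figures: 23.

23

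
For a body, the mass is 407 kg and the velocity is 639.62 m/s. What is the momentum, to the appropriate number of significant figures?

momentum = 407 kg × 639.62 m/s = 260325.34 kg·m/s.
407 has 3 significant figures; 639.62 has 5.
Division/multiplication keeps the fewest: 3 significant figures.
Rounded: 2.60 × 10^5 kg·m/s.

2.60 × 10^5 kg·m/s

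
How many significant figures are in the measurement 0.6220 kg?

4

0.6220: leading zeros are not significant; trailing zeros after a decimal point are significant.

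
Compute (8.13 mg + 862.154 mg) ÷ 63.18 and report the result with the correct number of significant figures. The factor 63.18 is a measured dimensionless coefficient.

13.77 mg

8.13 mg + 862.154 mg = 870.284 mg; the sum is limited to 2 decimal places (5 s.f.).
Carrying full precision, 870.284 ÷ 63.18 = 13.7746755302… mg; 63.18 has 4 s.f., so the result keeps min(5, 4) = 4 s.f.
Rounded to 4 significant figures: 13.77 mg.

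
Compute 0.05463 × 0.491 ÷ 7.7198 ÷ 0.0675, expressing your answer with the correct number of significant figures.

0.0515

0.05463 × 0.491 ÷ 7.7198 ÷ 0.0675 = 0.0514757722566…
Multiplication/division keeps the fewest significant figures: 0.05463 → 4 s.f., 0.491 → 3 s.f., 7.7198 → 5 s.f., 0.0675 → 3 s.f.; limit is 3.
Rounded to 3 significant figures: 0.0515.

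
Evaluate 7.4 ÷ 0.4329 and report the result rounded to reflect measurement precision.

7.4 ÷ 0.4329 = 17.094017094…
Multiplication/division keeps the fewest significant figures: 7.4 → 2 s.f., 0.4329 → 4 s.f.; limit is 2.
Rounded to 2 significant figures: 17.

17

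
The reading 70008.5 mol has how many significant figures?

70008.5: zeros between nonzero digits are significant.

6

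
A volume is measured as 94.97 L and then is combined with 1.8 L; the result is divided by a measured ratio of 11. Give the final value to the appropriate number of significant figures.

8.8 L

94.97 L + 1.8 L = 96.77 L; the sum is limited to 1 decimal place (3 s.f.).
Carrying full precision, 96.77 ÷ 11 = 8.79727272727… L; 11 has 2 s.f., so the result keeps min(3, 2) = 2 s.f.
Rounded to 2 significant figures: 8.8 L.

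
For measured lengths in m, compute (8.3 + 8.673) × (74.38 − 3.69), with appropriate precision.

8.3 + 8.673 = 16.973, limited to 1 d.p. → 3 s.f.; 74.38 − 3.69 = 70.69, limited to 2 d.p. → 4 s.f.
Carrying full precision, 16.973 × 70.69 = 1199.82137; keep min(3, 4) = 3 s.f.
Rounded to 3 significant figures: 1.20 × 10³ m².

1.20 × 10³ m²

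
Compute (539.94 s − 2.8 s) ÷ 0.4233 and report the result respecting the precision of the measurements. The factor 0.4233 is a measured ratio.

539.94 s − 2.8 s = 537.14 s; the difference is limited to 1 decimal place (4 s.f.).
Carrying full precision, 537.14 ÷ 0.4233 = 1268.93456178… s; 0.4233 has 4 s.f., so the result keeps min(4, 4) = 4 s.f.
Rounded to 4 significant figures: 1269 s.

1269 s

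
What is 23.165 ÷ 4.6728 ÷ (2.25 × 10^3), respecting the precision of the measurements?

23.165 ÷ 4.6728 ÷ (2.25 × 10^3) = 0.00220329471742…
Multiplication/division keeps the fewest significant figures: 23.165 → 5 s.f., 4.6728 → 5 s.f., 2.25 × 10^3 → 3 s.f.; limit is 3.
Rounded to 3 significant figures: 0.00220.

0.00220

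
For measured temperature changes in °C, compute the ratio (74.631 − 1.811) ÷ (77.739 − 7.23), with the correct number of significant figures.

1.033

74.631 − 1.811 = 72.820, limited to 3 d.p. → 5 s.f.; 77.739 − 7.23 = 70.509, limited to 2 d.p. → 4 s.f.
Carrying full precision, 72.820 ÷ 70.509 = 1.03277595768…; keep min(5, 4) = 4 s.f.
Rounded to 4 significant figures: 1.033.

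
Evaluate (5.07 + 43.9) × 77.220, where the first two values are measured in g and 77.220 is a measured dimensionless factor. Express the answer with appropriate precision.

3.78 × 10³ g

5.07 g + 43.9 g = 48.97 g; the sum is limited to 1 decimal place (3 s.f.).
Carrying full precision, 48.97 × 77.220 = 3781.4634 g; 77.220 has 5 s.f., so the result keeps min(3, 5) = 3 s.f.
Rounded to 3 significant figures: 3.78 × 10³ g.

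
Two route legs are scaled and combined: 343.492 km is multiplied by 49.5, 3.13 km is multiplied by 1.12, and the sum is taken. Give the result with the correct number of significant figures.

1.70 × 10⁴ km

343.492 × 49.5 = 17002.854 → 1.70 × 10⁴ km (3 s.f., last digit at the 10^2 place).
3.13 × 1.12 = 3.5056 → 3.51 km (3 s.f., last digit at the 10^-2 place).
Sum: 17006.3596 km; keep the coarser place, 10^2.
Result: 1.70 × 10⁴ km.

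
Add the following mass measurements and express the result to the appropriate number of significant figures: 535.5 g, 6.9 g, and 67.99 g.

535.5 g + 6.9 g + 67.99 g = 610.39 g.
Addition/subtraction keeps the fewest decimal places: 535.5 → 1 decimal place, 6.9 → 1 decimal place, 67.99 → 2 decimal places; limit is 1.
Rounded to 1 decimal place: 610.4 g.

610.4 g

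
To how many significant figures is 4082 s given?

4082: zeros between nonzero digits are significant.

4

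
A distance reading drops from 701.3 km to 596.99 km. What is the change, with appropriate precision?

104.3 km

701.3 km − 596.99 km = 104.31 km.
Addition/subtraction keeps the fewest decimal places: 701.3 → 1 decimal place, 596.99 → 2 decimal places; limit is 1.
Rounded to 1 decimal place: 104.3 km.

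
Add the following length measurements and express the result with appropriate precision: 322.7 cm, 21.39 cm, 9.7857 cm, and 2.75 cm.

356.6 cm

322.7 cm + 21.39 cm + 9.7857 cm + 2.75 cm = 356.6257 cm.
Addition/subtraction keeps the fewest decimal places: 322.7 → 1 decimal place, 21.39 → 2 decimal places, 9.7857 → 4 decimal places, 2.75 → 2 decimal places; limit is 1.
Rounded to 1 decimal place: 356.6 cm.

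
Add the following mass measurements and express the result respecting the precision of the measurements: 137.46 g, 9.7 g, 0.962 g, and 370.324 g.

137.46 g + 9.7 g + 0.962 g + 370.324 g = 518.446 g.
Addition/subtraction keeps the fewest decimal places: 137.46 → 2 decimal places, 9.7 → 1 decimal place, 0.962 → 3 decimal places, 370.324 → 3 decimal places; limit is 1.
Rounded to 1 decimal place: 518.4 g.

518.4 g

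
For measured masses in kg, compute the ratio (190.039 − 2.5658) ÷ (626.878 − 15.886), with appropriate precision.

0.306834

190.039 − 2.5658 = 187.4732, limited to 3 d.p. → 6 s.f.; 626.878 − 15.886 = 610.992, limited to 3 d.p. → 6 s.f.
Carrying full precision, 187.4732 ÷ 610.992 = 0.306834132034…; keep min(6, 6) = 6 s.f.
Rounded to 6 significant figures: 0.306834.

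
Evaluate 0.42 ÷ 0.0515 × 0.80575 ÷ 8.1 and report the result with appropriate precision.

0.81

0.42 ÷ 0.0515 × 0.80575 ÷ 8.1 = 0.811254944265…
Multiplication/division keeps the fewest significant figures: 0.42 → 2 s.f., 0.0515 → 3 s.f., 0.80575 → 5 s.f., 8.1 → 2 s.f.; limit is 2.
Rounded to 2 significant figures: 0.81.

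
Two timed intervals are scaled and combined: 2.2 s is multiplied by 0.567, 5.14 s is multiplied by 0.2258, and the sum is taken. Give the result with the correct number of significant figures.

2.2 × 0.567 = 1.2474 → 1.2 s (2 s.f., last digit at the 10^-1 place).
5.14 × 0.2258 = 1.160612 → 1.16 s (3 s.f., last digit at the 10^-2 place).
Sum: 2.408012 s; keep the coarser place, 10^-1.
Result: 2.4 s.

2.4 s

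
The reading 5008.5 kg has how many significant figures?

5

5008.5: zeros between nonzero digits are significant.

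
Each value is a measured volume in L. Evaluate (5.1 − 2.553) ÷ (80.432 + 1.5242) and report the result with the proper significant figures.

5.1 − 2.553 = 2.547, limited to 1 d.p. → 2 s.f.; 80.432 + 1.5242 = 81.9562, limited to 3 d.p. → 5 s.f.
Carrying full precision, 2.547 ÷ 81.9562 = 0.0310775755831…; keep min(2, 5) = 2 s.f.
Rounded to 2 significant figures: 0.031.

0.031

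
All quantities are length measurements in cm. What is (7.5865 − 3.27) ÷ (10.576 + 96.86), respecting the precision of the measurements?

0.0402

7.5865 − 3.27 = 4.3165, limited to 2 d.p. → 3 s.f.; 10.576 + 96.86 = 107.436, limited to 2 d.p. → 5 s.f.
Carrying full precision, 4.3165 ÷ 107.436 = 0.0401774079452…; keep min(3, 5) = 3 s.f.
Rounded to 3 significant figures: 0.0402.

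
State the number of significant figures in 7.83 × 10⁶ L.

7.83 × 10⁶: in scientific notation every digit of the coefficient is significant.

3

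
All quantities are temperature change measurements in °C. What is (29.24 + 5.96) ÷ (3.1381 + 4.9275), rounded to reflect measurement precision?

29.24 + 5.96 = 35.20, limited to 2 d.p. → 4 s.f.; 3.1381 + 4.9275 = 8.0656, limited to 4 d.p. → 5 s.f.
Carrying full precision, 35.20 ÷ 8.0656 = 4.36421344971…; keep min(4, 5) = 4 s.f.
Rounded to 4 significant figures: 4.364.

4.364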